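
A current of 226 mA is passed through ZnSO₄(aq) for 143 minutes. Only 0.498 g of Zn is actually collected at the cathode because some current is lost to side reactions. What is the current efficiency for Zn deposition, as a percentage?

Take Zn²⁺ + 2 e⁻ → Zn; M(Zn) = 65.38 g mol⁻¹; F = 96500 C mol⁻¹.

75.8 %

Q = I·t = 0.2260 × 8580.0 = 1939 C; n(e⁻) = 1939/96500 = 0.02009 mol.
Theoretical n(Zn) = n(e⁻)/2 = 0.01005 mol, i.e. m_theo = 0.01005 × 65.38 = 0.6569 g.
Efficiency = m_actual / m_theo = 0.498 / 0.6569 = 75.8 %.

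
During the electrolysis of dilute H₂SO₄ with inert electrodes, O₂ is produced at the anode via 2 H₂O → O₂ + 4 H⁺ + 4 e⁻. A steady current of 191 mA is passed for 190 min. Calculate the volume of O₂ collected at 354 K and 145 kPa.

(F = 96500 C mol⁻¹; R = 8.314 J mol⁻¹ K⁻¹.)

0.114 L

Q = I·t = 0.1910 A × 11400 s = 2177 C.
n(e⁻) = Q/F = 2177 / 96500 = 0.02256 mol.
4 electrons are transferred per O₂ molecule, so n(O₂) = 0.02256 / 4 = 0.005641 mol.
V = nRT/P = (0.005641 × 8.314 × 354) / (145 × 10³ Pa) = 1.14 × 10⁻⁴ m³ = 0.114 L.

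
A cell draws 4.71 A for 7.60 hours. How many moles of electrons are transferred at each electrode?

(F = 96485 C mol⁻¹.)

Q = I·t = 4.710 A × 27360 s = 128900 C.
n(e⁻) = Q/F = 128900 / 96485 = 1.34 mol.

1.34 mol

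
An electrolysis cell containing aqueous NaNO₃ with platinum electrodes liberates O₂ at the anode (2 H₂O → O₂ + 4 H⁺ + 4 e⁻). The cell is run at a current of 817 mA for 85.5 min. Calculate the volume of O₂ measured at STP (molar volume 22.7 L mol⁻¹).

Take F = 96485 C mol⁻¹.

Q = I·t = 0.8170 A × 5130.0 s = 4191 C.
n(e⁻) = Q/F = 4191 / 96485 = 0.04344 mol.
4 electrons are transferred per O₂ molecule, so n(O₂) = 0.04344 / 4 = 0.01086 mol.
V = n × V_m = 0.01086 × 22.7 = 0.247 L.

0.247 L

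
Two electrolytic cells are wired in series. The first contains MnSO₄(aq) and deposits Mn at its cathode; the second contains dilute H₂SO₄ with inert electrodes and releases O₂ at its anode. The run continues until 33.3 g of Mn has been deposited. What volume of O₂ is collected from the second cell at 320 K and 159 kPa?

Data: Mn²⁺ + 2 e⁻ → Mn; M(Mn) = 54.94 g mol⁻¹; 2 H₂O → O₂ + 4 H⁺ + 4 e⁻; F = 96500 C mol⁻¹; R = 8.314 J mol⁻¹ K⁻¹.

n(Mn) = 33.3 / 54.94 = 0.6061 mol, so n(e⁻) = 2 × 0.6061 = 1.212 mol.
The cells are in series, so the same 1.212 mol of electrons passes through the second cell.
2 H₂O → O₂ + 4 H⁺ + 4 e⁻ — 4 mol e⁻ per mol O₂, so n(O₂) = 1.212/4 = 0.3031 mol.
V = nRT/P = (0.3031 × 8.314 × 320) / (159 × 10³) = 0.00507 m³ = 5.07 L.

5.07 L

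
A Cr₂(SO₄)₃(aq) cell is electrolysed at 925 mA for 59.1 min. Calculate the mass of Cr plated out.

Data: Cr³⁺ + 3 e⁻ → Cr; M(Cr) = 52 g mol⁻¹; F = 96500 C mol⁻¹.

Q = I·t = 0.9250 A × 3546.0 s = 3280 C.
n(e⁻) = Q/F = 3280 / 96500 = 0.03399 mol.
Cr³⁺ + 3 e⁻ → Cr, so n(Cr) = n(e⁻)/3 = 0.01133 mol.
m = n·M = 0.01133 × 52 = 0.589 g.

0.589 g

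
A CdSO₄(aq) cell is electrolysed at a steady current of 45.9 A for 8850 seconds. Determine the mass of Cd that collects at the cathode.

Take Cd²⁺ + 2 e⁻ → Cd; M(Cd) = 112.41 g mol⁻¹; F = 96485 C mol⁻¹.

237 g

Q = I·t = 45.90 A × 8850.0 s = 406200 C.
n(e⁻) = Q/F = 406200 / 96485 = 4.210 mol.
Cd²⁺ + 2 e⁻ → Cd, so n(Cd) = n(e⁻)/2 = 2.105 mol.
m = n·M = 2.105 × 112.41 = 237 g.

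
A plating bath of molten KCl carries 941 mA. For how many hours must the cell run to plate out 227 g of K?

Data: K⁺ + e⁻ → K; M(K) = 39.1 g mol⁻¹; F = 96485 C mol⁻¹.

165 h

n(K) = m/M = 227 / 39.1 = 5.806 mol.
Each K atom requires 1 electron, so n(e⁻) = 1 × 5.806 = 5.806 mol.
Q = n(e⁻)·F = 5.806 × 96485 = 560200 C.
t = Q/I = 560200 / 0.9410 A = 595300 s = 165 h.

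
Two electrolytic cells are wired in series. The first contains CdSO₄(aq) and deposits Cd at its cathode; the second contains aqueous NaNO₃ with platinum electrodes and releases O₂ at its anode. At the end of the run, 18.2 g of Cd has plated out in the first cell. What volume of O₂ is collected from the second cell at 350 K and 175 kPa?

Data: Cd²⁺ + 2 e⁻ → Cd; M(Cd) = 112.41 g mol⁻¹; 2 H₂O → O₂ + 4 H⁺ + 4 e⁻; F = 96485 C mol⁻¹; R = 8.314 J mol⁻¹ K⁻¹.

1.35 L

n(Cd) = 18.2 / 112.41 = 0.1619 mol, so n(e⁻) = 2 × 0.1619 = 0.3238 mol.
The cells are in series, so the same 0.3238 mol of electrons passes through the second cell.
2 H₂O → O₂ + 4 H⁺ + 4 e⁻ — 4 mol e⁻ per mol O₂, so n(O₂) = 0.3238/4 = 0.08095 mol.
V = nRT/P = (0.08095 × 8.314 × 350) / (175 × 10³) = 0.00135 m³ = 1.35 L.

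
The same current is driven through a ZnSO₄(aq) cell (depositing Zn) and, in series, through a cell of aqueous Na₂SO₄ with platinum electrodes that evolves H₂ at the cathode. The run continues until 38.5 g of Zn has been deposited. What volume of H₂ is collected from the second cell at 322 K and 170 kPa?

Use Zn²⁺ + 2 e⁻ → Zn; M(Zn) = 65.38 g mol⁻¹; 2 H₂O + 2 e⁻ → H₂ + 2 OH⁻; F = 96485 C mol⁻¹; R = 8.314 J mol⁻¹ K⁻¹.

n(Zn) = 38.5 / 65.38 = 0.5889 mol, so n(e⁻) = 2 × 0.5889 = 1.178 mol.
The cells are in series, so the same 1.178 mol of electrons passes through the second cell.
2 H₂O + 2 e⁻ → H₂ + 2 OH⁻ — 2 mol e⁻ per mol H₂, so n(H₂) = 1.178/2 = 0.5889 mol.
V = nRT/P = (0.5889 × 8.314 × 322) / (170 × 10³) = 0.00927 m³ = 9.27 L.

9.27 L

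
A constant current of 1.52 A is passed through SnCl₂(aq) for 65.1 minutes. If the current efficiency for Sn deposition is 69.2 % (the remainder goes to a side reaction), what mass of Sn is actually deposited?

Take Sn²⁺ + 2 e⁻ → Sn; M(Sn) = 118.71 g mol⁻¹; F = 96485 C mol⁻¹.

Q = I·t = 1.520 × 3906.0 = 5937 C.
n(e⁻) = 5937/96485 = 0.06153 mol; theoretically n(Sn) = 0.06153/2 = 0.03077 mol, m_theo = 3.652 g.
At 69.2 % efficiency, m_actual = 0.692 × 3.652 = 2.53 g.

2.53 g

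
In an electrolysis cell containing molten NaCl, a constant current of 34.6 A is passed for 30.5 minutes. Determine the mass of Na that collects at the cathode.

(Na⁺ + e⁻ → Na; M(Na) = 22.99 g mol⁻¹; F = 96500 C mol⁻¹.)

15.1 g

Q = I·t = 34.60 A × 1830.0 s = 63320 C.
n(e⁻) = Q/F = 63320 / 96500 = 0.6561 mol.
Na⁺ + e⁻ → Na, so n(Na) = n(e⁻)/1 = 0.6561 mol.
m = n·M = 0.6561 × 22.99 = 15.1 g.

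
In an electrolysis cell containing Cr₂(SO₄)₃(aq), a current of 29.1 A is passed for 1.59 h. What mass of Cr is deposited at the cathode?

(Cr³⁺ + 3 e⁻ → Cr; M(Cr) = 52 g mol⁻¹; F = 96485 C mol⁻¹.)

29.9 g

Q = I·t = 29.10 A × 5724.0 s = 166600 C.
n(e⁻) = Q/F = 166600 / 96485 = 1.726 mol.
Cr³⁺ + 3 e⁻ → Cr, so n(Cr) = n(e⁻)/3 = 0.5755 mol.
m = n·M = 0.5755 × 52 = 29.9 g.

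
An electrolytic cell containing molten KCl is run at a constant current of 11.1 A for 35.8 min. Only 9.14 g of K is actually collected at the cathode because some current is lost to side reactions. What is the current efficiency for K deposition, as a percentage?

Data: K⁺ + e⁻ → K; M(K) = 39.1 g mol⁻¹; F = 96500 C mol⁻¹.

Q = I·t = 11.10 × 2148.0 = 23840 C; n(e⁻) = 23840/96500 = 0.2471 mol.
Theoretical n(K) = n(e⁻)/1 = 0.2471 mol, i.e. m_theo = 0.2471 × 39.1 = 9.661 g.
Efficiency = m_actual / m_theo = 9.14 / 9.661 = 94.6 %.

94.6 %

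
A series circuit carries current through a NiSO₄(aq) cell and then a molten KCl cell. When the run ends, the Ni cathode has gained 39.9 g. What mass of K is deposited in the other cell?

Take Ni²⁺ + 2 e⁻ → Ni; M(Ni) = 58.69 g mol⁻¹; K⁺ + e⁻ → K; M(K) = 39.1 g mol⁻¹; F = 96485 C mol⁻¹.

n(Ni) = 39.9 / 58.69 = 0.6798 mol.
Since Ni²⁺ + 2 e⁻ → Ni, n(e⁻) passed = 2 × 0.6798 = 1.360 mol.
Cells in series carry the same charge, so the same 1.360 mol of electrons passes through cell 2.
K⁺ + e⁻ → K, so n(K) = 1.360 / 1 = 1.360 mol.
m(K) = 1.360 × 39.1 = 53.2 g.

53.2 g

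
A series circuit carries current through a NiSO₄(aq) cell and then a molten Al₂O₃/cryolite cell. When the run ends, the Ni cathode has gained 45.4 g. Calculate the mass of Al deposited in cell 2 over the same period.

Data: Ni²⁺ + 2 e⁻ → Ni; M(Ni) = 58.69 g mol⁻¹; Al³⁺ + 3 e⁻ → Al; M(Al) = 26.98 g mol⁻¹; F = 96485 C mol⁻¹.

n(Ni) = 45.4 / 58.69 = 0.7736 mol.
Since Ni²⁺ + 2 e⁻ → Ni, n(e⁻) passed = 2 × 0.7736 = 1.547 mol.
Cells in series carry the same charge, so the same 1.547 mol of electrons passes through cell 2.
Al³⁺ + 3 e⁻ → Al, so n(Al) = 1.547 / 3 = 0.5157 mol.
m(Al) = 0.5157 × 26.98 = 13.9 g.

13.9 g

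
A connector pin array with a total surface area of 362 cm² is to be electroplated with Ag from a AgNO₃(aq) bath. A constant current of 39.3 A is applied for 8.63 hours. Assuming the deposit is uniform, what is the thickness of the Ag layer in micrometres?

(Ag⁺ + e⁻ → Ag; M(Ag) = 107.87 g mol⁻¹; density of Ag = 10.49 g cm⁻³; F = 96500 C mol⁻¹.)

3590 μm

Q = I·t = 39.30 × 31068 = 1221000 C; n(e⁻) = 12.65 mol.
n(Ag) = n(e⁻)/1 = 12.65 mol, so m = 12.65 × 107.87 = 1365 g.
Volume = m/ρ = 1365 / 10.49 = 130.1 cm³.
Thickness = V/A = 130.1 / 362 = 0.359 cm = 3590 μm.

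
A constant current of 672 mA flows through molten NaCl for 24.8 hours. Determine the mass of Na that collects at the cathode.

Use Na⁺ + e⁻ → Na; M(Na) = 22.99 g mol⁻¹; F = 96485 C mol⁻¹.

14.3 g

Q = I·t = 0.6720 A × 89280 s = 60000 C.
n(e⁻) = Q/F = 60000 / 96485 = 0.6218 mol.
Na⁺ + e⁻ → Na, so n(Na) = n(e⁻)/1 = 0.6218 mol.
m = n·M = 0.6218 × 22.99 = 14.3 g.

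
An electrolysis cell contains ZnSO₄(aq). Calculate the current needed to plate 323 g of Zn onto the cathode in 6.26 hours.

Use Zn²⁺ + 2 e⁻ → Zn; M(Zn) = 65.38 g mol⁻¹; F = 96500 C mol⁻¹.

n(Zn) = 323 / 65.38 = 4.940 mol.
n(e⁻) = 2 × 4.940 = 9.881 mol.
Q = n(e⁻)·F = 9.881 × 96500 = 953500 C.
I = Q/t = 953500 / 22536 s = 42.3 A.

42.3 A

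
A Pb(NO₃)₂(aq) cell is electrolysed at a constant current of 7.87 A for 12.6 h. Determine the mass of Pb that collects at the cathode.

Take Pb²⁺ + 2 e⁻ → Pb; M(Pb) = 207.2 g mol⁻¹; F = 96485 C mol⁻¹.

Q = I·t = 7.870 A × 45360 s = 357000 C.
n(e⁻) = Q/F = 357000 / 96485 = 3.700 mol.
Pb²⁺ + 2 e⁻ → Pb, so n(Pb) = n(e⁻)/2 = 1.850 mol.
m = n·M = 1.850 × 207.2 = 383 g.

383 g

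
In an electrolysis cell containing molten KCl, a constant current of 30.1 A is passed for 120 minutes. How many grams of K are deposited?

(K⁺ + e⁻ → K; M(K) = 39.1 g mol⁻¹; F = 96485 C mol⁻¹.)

87.8 g

Q = I·t = 30.10 A × 7200.0 s = 216700 C.
n(e⁻) = Q/F = 216700 / 96485 = 2.246 mol.
K⁺ + e⁻ → K, so n(K) = n(e⁻)/1 = 2.246 mol.
m = n·M = 2.246 × 39.1 = 87.8 g.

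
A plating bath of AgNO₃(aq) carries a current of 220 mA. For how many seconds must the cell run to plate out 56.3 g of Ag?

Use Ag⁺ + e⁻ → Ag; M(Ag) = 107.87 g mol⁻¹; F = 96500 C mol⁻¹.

2.29 × 10⁵ s

n(Ag) = m/M = 56.3 / 107.87 = 0.5219 mol.
Each Ag atom requires 1 electron, so n(e⁻) = 1 × 0.5219 = 0.5219 mol.
Q = n(e⁻)·F = 0.5219 × 96500 = 50370 C.
t = Q/I = 50370 / 0.2200 A = 228900 s.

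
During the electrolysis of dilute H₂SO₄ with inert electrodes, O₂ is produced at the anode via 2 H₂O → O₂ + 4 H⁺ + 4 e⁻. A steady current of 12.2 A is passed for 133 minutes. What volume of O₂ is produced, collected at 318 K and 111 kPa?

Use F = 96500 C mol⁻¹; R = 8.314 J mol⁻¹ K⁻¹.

Q = I·t = 12.20 A × 7980.0 s = 97360 C.
n(e⁻) = Q/F = 97360 / 96500 = 1.009 mol.
4 electrons are transferred per O₂ molecule, so n(O₂) = 1.009 / 4 = 0.2522 mol.
V = nRT/P = (0.2522 × 8.314 × 318) / (111 × 10³ Pa) = 0.00601 m³ = 6.01 L.

6.01 L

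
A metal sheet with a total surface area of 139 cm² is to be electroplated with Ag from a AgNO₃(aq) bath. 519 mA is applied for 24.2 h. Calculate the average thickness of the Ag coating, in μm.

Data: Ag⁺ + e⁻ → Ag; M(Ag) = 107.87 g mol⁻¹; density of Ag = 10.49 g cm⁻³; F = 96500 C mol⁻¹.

Q = I·t = 0.5190 × 87120 = 45220 C; n(e⁻) = 0.4686 mol.
n(Ag) = n(e⁻)/1 = 0.4686 mol, so m = 0.4686 × 107.87 = 50.54 g.
Volume = m/ρ = 50.54 / 10.49 = 4.818 cm³.
Thickness = V/A = 4.818 / 139 = 0.0347 cm = 347 μm.

347 μm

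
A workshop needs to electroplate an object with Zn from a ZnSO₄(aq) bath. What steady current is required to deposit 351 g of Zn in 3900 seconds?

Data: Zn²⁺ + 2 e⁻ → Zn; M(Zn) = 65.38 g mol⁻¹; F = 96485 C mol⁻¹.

n(Zn) = 351 / 65.38 = 5.369 mol.
n(e⁻) = 2 × 5.369 = 10.74 mol.
Q = n(e⁻)·F = 10.74 × 96485 = 1036000 C.
I = Q/t = 1036000 / 3900.0 s = 266 A.

266 A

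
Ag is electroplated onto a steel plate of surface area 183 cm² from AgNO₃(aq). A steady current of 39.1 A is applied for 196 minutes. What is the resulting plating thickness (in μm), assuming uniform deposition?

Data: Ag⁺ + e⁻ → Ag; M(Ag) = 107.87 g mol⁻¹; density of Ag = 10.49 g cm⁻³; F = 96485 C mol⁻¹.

Q = I·t = 39.10 × 11760 = 459800 C; n(e⁻) = 4.766 mol.
n(Ag) = n(e⁻)/1 = 4.766 mol, so m = 4.766 × 107.87 = 514.1 g.
Volume = m/ρ = 514.1 / 10.49 = 49.01 cm³.
Thickness = V/A = 49.01 / 183 = 0.268 cm = 2680 μm.

2680 μm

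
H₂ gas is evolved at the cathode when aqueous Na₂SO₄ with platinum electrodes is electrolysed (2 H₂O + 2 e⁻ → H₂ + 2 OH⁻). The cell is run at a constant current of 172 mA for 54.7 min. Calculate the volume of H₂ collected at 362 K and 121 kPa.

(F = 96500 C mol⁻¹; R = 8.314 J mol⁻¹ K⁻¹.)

0.0728 L

Q = I·t = 0.1720 A × 3282.0 s = 564.5 C.
n(e⁻) = Q/F = 564.5 / 96500 = 0.005850 mol.
2 electrons are transferred per H₂ molecule, so n(H₂) = 0.005850 / 2 = 0.002925 mol.
V = nRT/P = (0.002925 × 8.314 × 362) / (121 × 10³ Pa) = 7.28 × 10⁻⁵ m³ = 0.0728 L.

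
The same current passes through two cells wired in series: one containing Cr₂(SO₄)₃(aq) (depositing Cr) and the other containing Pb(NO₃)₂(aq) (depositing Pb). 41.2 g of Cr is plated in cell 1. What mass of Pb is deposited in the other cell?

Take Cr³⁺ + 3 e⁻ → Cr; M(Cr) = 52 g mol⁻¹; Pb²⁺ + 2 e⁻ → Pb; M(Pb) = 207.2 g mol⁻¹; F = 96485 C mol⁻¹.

246 g

n(Cr) = 41.2 / 52 = 0.7923 mol.
Since Cr³⁺ + 3 e⁻ → Cr, n(e⁻) passed = 3 × 0.7923 = 2.377 mol.
Cells in series carry the same charge, so the same 2.377 mol of electrons passes through cell 2.
Pb²⁺ + 2 e⁻ → Pb, so n(Pb) = 2.377 / 2 = 1.188 mol.
m(Pb) = 1.188 × 207.2 = 246 g.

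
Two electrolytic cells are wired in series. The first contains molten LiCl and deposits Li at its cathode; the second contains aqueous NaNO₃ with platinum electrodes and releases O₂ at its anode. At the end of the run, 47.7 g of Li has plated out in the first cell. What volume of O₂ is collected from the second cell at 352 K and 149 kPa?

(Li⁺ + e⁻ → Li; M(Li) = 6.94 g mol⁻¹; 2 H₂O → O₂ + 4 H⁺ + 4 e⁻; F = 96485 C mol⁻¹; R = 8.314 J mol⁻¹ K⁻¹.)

n(Li) = 47.7 / 6.94 = 6.873 mol, so n(e⁻) = 1 × 6.873 = 6.873 mol.
The cells are in series, so the same 6.873 mol of electrons passes through the second cell.
2 H₂O → O₂ + 4 H⁺ + 4 e⁻ — 4 mol e⁻ per mol O₂, so n(O₂) = 6.873/4 = 1.718 mol.
V = nRT/P = (1.718 × 8.314 × 352) / (149 × 10³) = 0.0337 m³ = 33.7 L.

33.7 L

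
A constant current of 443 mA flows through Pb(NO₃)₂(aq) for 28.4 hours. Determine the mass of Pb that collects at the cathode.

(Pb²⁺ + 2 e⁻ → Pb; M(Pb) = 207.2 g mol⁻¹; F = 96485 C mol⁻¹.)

48.6 g

Q = I·t = 0.4430 A × 102240 s = 45290 C.
n(e⁻) = Q/F = 45290 / 96485 = 0.4694 mol.
Pb²⁺ + 2 e⁻ → Pb, so n(Pb) = n(e⁻)/2 = 0.2347 mol.
m = n·M = 0.2347 × 207.2 = 48.6 g.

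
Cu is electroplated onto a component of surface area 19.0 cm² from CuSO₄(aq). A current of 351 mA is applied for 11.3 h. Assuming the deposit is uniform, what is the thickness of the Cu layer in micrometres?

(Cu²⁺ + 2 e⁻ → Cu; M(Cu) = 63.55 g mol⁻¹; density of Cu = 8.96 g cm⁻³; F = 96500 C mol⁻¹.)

276 μm

Q = I·t = 0.3510 × 40680 = 14280 C; n(e⁻) = 0.1480 mol.
n(Cu) = n(e⁻)/2 = 0.07398 mol, so m = 0.07398 × 63.55 = 4.702 g.
Volume = m/ρ = 4.702 / 8.96 = 0.5247 cm³.
Thickness = V/A = 0.5247 / 19.0 = 0.0276 cm = 276 μm.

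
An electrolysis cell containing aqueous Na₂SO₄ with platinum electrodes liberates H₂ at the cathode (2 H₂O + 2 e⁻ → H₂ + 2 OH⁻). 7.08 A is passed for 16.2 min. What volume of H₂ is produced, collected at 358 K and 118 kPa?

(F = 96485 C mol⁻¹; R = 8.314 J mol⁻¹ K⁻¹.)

Q = I·t = 7.080 A × 972.00 s = 6882 C.
n(e⁻) = Q/F = 6882 / 96485 = 0.07132 mol.
2 electrons are transferred per H₂ molecule, so n(H₂) = 0.07132 / 2 = 0.03566 mol.
V = nRT/P = (0.03566 × 8.314 × 358) / (118 × 10³ Pa) = 9.00 × 10⁻⁴ m³ = 0.900 L.

0.900 L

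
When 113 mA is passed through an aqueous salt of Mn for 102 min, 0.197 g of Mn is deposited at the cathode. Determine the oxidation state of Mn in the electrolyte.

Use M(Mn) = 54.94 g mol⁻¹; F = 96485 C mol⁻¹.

Q = I·t = 0.1130 A × 6120.0 s = 691.6 C, so n(e⁻) = 691.6/96485 = 0.007168 mol.
n(Mn) deposited = 0.197 / 54.94 = 0.003586 mol.
Electrons per atom = n(e⁻)/n(Mn) = 0.007168 / 0.003586 = 2.00 ≈ 2, so the ion is Mn²⁺.

+2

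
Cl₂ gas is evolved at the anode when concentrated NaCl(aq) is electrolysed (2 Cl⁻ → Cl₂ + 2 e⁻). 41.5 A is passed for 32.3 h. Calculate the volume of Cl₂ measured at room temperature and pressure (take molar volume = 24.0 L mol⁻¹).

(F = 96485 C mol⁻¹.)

600 L

Q = I·t = 41.50 A × 116280 s = 4826000 C.
n(e⁻) = Q/F = 4826000 / 96485 = 50.01 mol.
2 electrons are transferred per Cl₂ molecule, so n(Cl₂) = 50.01 / 2 = 25.01 mol.
V = n × V_m = 25.01 × 24.0 = 600 L.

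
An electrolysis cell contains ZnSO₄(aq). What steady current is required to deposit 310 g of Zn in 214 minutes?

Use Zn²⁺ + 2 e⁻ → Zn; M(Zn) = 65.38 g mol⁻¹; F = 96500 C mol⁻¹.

n(Zn) = 310 / 65.38 = 4.742 mol.
n(e⁻) = 2 × 4.742 = 9.483 mol.
Q = n(e⁻)·F = 9.483 × 96500 = 915100 C.
I = Q/t = 915100 / 12840 s = 71.3 A.

71.3 A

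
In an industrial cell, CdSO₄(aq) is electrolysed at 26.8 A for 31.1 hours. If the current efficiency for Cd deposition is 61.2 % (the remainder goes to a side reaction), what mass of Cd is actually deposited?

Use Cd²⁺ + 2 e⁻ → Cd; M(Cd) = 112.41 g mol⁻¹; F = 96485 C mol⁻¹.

Q = I·t = 26.80 × 111960 = 3001000 C.
n(e⁻) = 3001000/96485 = 31.10 mol; theoretically n(Cd) = 31.10/2 = 15.55 mol, m_theo = 1748 g.
At 61.2 % efficiency, m_actual = 0.612 × 1748 = 1070 g.

1070 g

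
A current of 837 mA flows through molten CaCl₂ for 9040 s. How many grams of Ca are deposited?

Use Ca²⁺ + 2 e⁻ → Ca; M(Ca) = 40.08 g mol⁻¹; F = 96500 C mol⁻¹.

1.57 g

Q = I·t = 0.8370 A × 9040.0 s = 7566 C.
n(e⁻) = Q/F = 7566 / 96500 = 0.07841 mol.
Ca²⁺ + 2 e⁻ → Ca, so n(Ca) = n(e⁻)/2 = 0.03920 mol.
m = n·M = 0.03920 × 40.08 = 1.57 g.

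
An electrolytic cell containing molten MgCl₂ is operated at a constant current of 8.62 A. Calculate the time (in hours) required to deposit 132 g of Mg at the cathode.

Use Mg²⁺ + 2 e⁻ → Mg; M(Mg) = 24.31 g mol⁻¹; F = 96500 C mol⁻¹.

n(Mg) = m/M = 132 / 24.31 = 5.430 mol.
Each Mg atom requires 2 electrons, so n(e⁻) = 2 × 5.430 = 10.86 mol.
Q = n(e⁻)·F = 10.86 × 96500 = 1048000 C.
t = Q/I = 1048000 / 8.620 A = 121600 s = 33.8 h.

33.8 h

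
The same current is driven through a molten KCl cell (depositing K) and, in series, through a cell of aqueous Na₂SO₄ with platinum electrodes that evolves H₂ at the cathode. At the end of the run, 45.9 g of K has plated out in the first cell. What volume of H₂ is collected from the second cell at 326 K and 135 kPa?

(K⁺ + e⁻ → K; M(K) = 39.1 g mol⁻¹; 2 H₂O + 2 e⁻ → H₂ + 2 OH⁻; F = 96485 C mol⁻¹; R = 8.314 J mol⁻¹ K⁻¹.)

n(K) = 45.9 / 39.1 = 1.174 mol, so n(e⁻) = 1 × 1.174 = 1.174 mol.
The cells are in series, so the same 1.174 mol of electrons passes through the second cell.
2 H₂O + 2 e⁻ → H₂ + 2 OH⁻ — 2 mol e⁻ per mol H₂, so n(H₂) = 1.174/2 = 0.5870 mol.
V = nRT/P = (0.5870 × 8.314 × 326) / (135 × 10³) = 0.0118 m³ = 11.8 L.

11.8 L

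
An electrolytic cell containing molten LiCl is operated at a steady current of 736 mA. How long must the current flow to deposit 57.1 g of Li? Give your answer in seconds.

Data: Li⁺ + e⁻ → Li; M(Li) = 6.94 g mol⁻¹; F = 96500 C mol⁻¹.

n(Li) = m/M = 57.1 / 6.94 = 8.228 mol.
Each Li atom requires 1 electron, so n(e⁻) = 1 × 8.228 = 8.228 mol.
Q = n(e⁻)·F = 8.228 × 96500 = 794000 C.
t = Q/I = 794000 / 0.7360 A = 1079000 s.

1.08 × 10⁶ s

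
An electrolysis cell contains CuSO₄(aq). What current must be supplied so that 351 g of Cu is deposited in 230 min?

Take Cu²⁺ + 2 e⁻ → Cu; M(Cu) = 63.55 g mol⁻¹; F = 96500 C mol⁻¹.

n(Cu) = 351 / 63.55 = 5.523 mol.
n(e⁻) = 2 × 5.523 = 11.05 mol.
Q = n(e⁻)·F = 11.05 × 96500 = 1066000 C.
I = Q/t = 1066000 / 13800 s = 77.2 A.

77.2 A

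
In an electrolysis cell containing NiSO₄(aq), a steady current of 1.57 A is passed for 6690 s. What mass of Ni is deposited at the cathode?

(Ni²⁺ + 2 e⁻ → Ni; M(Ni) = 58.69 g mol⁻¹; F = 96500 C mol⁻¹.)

3.19 g

Q = I·t = 1.570 A × 6690.0 s = 10500 C.
n(e⁻) = Q/F = 10500 / 96500 = 0.1088 mol.
Ni²⁺ + 2 e⁻ → Ni, so n(Ni) = n(e⁻)/2 = 0.05442 mol.
m = n·M = 0.05442 × 58.69 = 3.19 g.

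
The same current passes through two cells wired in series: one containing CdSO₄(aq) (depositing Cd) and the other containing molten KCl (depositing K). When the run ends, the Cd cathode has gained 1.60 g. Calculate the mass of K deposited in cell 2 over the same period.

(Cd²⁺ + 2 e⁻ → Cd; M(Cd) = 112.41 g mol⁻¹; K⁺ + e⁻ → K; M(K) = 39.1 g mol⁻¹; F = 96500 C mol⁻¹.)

1.11 g

n(Cd) = 1.60 / 112.41 = 0.01423 mol.
Since Cd²⁺ + 2 e⁻ → Cd, n(e⁻) passed = 2 × 0.01423 = 0.02847 mol.
Cells in series carry the same charge, so the same 0.02847 mol of electrons passes through cell 2.
K⁺ + e⁻ → K, so n(K) = 0.02847 / 1 = 0.02847 mol.
m(K) = 0.02847 × 39.1 = 1.11 g.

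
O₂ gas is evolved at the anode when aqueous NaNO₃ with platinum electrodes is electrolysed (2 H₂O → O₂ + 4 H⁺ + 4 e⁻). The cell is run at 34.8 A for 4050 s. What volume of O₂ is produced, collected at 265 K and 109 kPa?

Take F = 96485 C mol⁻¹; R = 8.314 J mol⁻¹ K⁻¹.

7.38 L

Q = I·t = 34.80 A × 4050.0 s = 140900 C.
n(e⁻) = Q/F = 140900 / 96485 = 1.461 mol.
4 electrons are transferred per O₂ molecule, so n(O₂) = 1.461 / 4 = 0.3652 mol.
V = nRT/P = (0.3652 × 8.314 × 265) / (109 × 10³ Pa) = 0.00738 m³ = 7.38 L.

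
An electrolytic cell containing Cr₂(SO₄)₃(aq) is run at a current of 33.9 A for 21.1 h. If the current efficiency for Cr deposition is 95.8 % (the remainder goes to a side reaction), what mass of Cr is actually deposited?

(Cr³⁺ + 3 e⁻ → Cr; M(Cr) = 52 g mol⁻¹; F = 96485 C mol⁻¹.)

Q = I·t = 33.90 × 75960 = 2575000 C.
n(e⁻) = 2575000/96485 = 26.69 mol; theoretically n(Cr) = 26.69/3 = 8.896 mol, m_theo = 462.6 g.
At 95.8 % efficiency, m_actual = 0.958 × 462.6 = 443 g.

443 g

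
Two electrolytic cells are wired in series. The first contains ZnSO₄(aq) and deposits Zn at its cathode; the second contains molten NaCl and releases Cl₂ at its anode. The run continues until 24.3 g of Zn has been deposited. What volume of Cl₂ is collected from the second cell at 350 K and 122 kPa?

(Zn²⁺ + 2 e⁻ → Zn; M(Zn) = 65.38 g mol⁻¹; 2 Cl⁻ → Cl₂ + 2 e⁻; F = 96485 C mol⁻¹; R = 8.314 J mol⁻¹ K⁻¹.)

8.87 L

n(Zn) = 24.3 / 65.38 = 0.3717 mol, so n(e⁻) = 2 × 0.3717 = 0.7433 mol.
The cells are in series, so the same 0.7433 mol of electrons passes through the second cell.
2 Cl⁻ → Cl₂ + 2 e⁻ — 2 mol e⁻ per mol Cl₂, so n(Cl₂) = 0.7433/2 = 0.3717 mol.
V = nRT/P = (0.3717 × 8.314 × 350) / (122 × 10³) = 0.00887 m³ = 8.87 L.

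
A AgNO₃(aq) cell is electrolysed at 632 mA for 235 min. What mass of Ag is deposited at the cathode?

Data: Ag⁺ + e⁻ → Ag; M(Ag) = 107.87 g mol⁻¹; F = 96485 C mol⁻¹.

Q = I·t = 0.6320 A × 14100 s = 8911 C.
n(e⁻) = Q/F = 8911 / 96485 = 0.09236 mol.
Ag⁺ + e⁻ → Ag, so n(Ag) = n(e⁻)/1 = 0.09236 mol.
m = n·M = 0.09236 × 107.87 = 9.96 g.

9.96 g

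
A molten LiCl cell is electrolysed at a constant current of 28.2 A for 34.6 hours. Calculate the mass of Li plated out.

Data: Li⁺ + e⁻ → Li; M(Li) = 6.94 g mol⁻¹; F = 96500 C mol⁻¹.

Q = I·t = 28.20 A × 124560 s = 3513000 C.
n(e⁻) = Q/F = 3513000 / 96500 = 36.40 mol.
Li⁺ + e⁻ → Li, so n(Li) = n(e⁻)/1 = 36.40 mol.
m = n·M = 36.40 × 6.94 = 253 g.

253 g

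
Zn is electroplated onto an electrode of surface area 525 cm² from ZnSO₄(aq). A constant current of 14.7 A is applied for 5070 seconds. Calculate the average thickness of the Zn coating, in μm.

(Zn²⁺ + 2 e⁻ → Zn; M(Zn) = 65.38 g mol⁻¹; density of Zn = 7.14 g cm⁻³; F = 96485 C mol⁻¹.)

67.4 μm

Q = I·t = 14.70 × 5070.0 = 74530 C; n(e⁻) = 0.7724 mol.
n(Zn) = n(e⁻)/2 = 0.3862 mol, so m = 0.3862 × 65.38 = 25.25 g.
Volume = m/ρ = 25.25 / 7.14 = 3.537 cm³.
Thickness = V/A = 3.537 / 525 = 0.00674 cm = 67.4 μm.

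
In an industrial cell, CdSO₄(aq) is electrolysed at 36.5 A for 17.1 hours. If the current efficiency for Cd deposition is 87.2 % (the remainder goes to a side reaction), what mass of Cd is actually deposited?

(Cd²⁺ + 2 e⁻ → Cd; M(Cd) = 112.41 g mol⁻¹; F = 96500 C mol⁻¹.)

1140 g

Q = I·t = 36.50 × 61560 = 2247000 C.
n(e⁻) = 2247000/96500 = 23.28 mol; theoretically n(Cd) = 23.28/2 = 11.64 mol, m_theo = 1309 g.
At 87.2 % efficiency, m_actual = 0.872 × 1309 = 1140 g.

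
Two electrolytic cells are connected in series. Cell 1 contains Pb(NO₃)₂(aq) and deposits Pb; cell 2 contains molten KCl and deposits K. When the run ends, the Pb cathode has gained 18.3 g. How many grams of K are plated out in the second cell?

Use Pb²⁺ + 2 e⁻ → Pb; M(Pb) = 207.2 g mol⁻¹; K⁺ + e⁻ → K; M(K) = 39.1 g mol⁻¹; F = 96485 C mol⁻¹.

6.91 g

n(Pb) = 18.3 / 207.2 = 0.08832 mol.
Since Pb²⁺ + 2 e⁻ → Pb, n(e⁻) passed = 2 × 0.08832 = 0.1766 mol.
Cells in series carry the same charge, so the same 0.1766 mol of electrons passes through cell 2.
K⁺ + e⁻ → K, so n(K) = 0.1766 / 1 = 0.1766 mol.
m(K) = 0.1766 × 39.1 = 6.91 g.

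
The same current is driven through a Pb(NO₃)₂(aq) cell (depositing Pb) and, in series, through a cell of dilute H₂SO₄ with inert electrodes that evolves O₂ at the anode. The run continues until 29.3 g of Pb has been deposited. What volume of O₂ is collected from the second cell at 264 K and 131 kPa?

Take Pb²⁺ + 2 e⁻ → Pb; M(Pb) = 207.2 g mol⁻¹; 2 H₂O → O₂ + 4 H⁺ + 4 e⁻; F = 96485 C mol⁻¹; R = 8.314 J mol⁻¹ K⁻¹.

n(Pb) = 29.3 / 207.2 = 0.1414 mol, so n(e⁻) = 2 × 0.1414 = 0.2828 mol.
The cells are in series, so the same 0.2828 mol of electrons passes through the second cell.
2 H₂O → O₂ + 4 H⁺ + 4 e⁻ — 4 mol e⁻ per mol O₂, so n(O₂) = 0.2828/4 = 0.07070 mol.
V = nRT/P = (0.07070 × 8.314 × 264) / (131 × 10³) = 0.00118 m³ = 1.18 L.

1.18 L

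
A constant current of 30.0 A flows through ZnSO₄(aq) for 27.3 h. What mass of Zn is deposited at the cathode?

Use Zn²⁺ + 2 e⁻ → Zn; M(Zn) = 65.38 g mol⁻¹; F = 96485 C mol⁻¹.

999 g

Q = I·t = 30.00 A × 98280 s = 2948000 C.
n(e⁻) = Q/F = 2948000 / 96485 = 30.56 mol.
Zn²⁺ + 2 e⁻ → Zn, so n(Zn) = n(e⁻)/2 = 15.28 mol.
m = n·M = 15.28 × 65.38 = 999 g.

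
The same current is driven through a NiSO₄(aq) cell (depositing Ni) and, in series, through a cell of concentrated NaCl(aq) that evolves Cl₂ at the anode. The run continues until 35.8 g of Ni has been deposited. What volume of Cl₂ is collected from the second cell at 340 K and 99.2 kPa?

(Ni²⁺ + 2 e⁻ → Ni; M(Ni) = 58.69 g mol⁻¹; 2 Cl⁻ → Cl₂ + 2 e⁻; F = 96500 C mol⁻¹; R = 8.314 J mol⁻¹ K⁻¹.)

17.4 L

n(Ni) = 35.8 / 58.69 = 0.6100 mol, so n(e⁻) = 2 × 0.6100 = 1.220 mol.
The cells are in series, so the same 1.220 mol of electrons passes through the second cell.
2 Cl⁻ → Cl₂ + 2 e⁻ — 2 mol e⁻ per mol Cl₂, so n(Cl₂) = 1.220/2 = 0.6100 mol.
V = nRT/P = (0.6100 × 8.314 × 340) / (99.2 × 10³) = 0.0174 m³ = 17.4 L.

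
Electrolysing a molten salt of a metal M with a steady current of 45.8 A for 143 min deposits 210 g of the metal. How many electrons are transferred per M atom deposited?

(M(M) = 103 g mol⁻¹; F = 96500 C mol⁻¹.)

2

Q = I·t = 45.80 A × 8580.0 s = 393000 C, so n(e⁻) = 393000/96500 = 4.072 mol.
n(M) deposited = 210 / 103 = 2.039 mol.
Electrons per atom = n(e⁻)/n(M) = 4.072 / 2.039 = 2.00 ≈ 2, so the ion is M²⁺.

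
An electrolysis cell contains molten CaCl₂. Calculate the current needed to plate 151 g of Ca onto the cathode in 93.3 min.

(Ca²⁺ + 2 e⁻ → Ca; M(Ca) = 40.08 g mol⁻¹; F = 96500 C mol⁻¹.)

n(Ca) = 151 / 40.08 = 3.767 mol.
n(e⁻) = 2 × 3.767 = 7.535 mol.
Q = n(e⁻)·F = 7.535 × 96500 = 727100 C.
I = Q/t = 727100 / 5598.0 s = 130 A.

130 A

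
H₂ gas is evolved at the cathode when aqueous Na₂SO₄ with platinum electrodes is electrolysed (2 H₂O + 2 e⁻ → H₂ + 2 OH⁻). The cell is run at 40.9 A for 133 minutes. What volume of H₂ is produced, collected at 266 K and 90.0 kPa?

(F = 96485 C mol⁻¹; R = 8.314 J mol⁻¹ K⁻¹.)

41.6 L

Q = I·t = 40.90 A × 7980.0 s = 326400 C.
n(e⁻) = Q/F = 326400 / 96485 = 3.383 mol.
2 electrons are transferred per H₂ molecule, so n(H₂) = 3.383 / 2 = 1.691 mol.
V = nRT/P = (1.691 × 8.314 × 266) / (90.0 × 10³ Pa) = 0.0416 m³ = 41.6 L.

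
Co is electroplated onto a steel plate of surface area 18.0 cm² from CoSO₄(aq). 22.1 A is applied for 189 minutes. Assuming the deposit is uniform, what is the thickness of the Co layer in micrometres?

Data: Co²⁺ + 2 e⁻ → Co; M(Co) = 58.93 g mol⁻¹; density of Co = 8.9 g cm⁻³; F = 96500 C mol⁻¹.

Q = I·t = 22.10 × 11340 = 250600 C; n(e⁻) = 2.597 mol.
n(Co) = n(e⁻)/2 = 1.299 mol, so m = 1.299 × 58.93 = 76.52 g.
Volume = m/ρ = 76.52 / 8.9 = 8.598 cm³.
Thickness = V/A = 8.598 / 18.0 = 0.478 cm = 4780 μm.

4780 μm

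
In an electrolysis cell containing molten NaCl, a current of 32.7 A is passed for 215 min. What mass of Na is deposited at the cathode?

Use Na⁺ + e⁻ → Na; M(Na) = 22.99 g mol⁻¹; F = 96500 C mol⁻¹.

Q = I·t = 32.70 A × 12900 s = 421800 C.
n(e⁻) = Q/F = 421800 / 96500 = 4.371 mol.
Na⁺ + e⁻ → Na, so n(Na) = n(e⁻)/1 = 4.371 mol.
m = n·M = 4.371 × 22.99 = 100 g.

100 g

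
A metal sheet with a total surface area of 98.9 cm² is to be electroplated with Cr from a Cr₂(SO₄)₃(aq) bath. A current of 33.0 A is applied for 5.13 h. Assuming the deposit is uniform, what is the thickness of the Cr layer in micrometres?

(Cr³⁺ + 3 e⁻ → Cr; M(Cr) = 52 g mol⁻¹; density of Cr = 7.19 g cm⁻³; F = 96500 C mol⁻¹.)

1540 μm

Q = I·t = 33.00 × 18468 = 609400 C; n(e⁻) = 6.315 mol.
n(Cr) = n(e⁻)/3 = 2.105 mol, so m = 2.105 × 52 = 109.5 g.
Volume = m/ρ = 109.5 / 7.19 = 15.23 cm³.
Thickness = V/A = 15.23 / 98.9 = 0.154 cm = 1540 μm.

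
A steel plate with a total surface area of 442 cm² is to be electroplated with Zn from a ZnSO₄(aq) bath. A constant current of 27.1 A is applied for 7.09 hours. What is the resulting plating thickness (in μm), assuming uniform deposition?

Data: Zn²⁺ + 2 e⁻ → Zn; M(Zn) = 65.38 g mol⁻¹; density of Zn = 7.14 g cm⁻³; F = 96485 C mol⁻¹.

Q = I·t = 27.10 × 25524 = 691700 C; n(e⁻) = 7.169 mol.
n(Zn) = n(e⁻)/2 = 3.584 mol, so m = 3.584 × 65.38 = 234.4 g.
Volume = m/ρ = 234.4 / 7.14 = 32.82 cm³.
Thickness = V/A = 32.82 / 442 = 0.0743 cm = 743 μm.

743 μm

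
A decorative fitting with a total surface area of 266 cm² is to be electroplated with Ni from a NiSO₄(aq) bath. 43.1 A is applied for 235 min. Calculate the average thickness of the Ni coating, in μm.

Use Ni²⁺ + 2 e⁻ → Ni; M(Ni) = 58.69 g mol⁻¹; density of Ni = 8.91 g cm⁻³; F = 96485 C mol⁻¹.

780 μm

Q = I·t = 43.10 × 14100 = 607700 C; n(e⁻) = 6.298 mol.
n(Ni) = n(e⁻)/2 = 3.149 mol, so m = 3.149 × 58.69 = 184.8 g.
Volume = m/ρ = 184.8 / 8.91 = 20.74 cm³.
Thickness = V/A = 20.74 / 266 = 0.0780 cm = 780 μm.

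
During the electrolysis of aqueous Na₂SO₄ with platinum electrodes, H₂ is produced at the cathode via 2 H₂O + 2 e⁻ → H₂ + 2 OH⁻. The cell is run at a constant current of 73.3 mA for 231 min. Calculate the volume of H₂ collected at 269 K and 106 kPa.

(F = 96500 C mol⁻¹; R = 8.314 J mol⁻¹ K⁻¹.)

0.111 L

Q = I·t = 0.07330 A × 13860 s = 1016 C.
n(e⁻) = Q/F = 1016 / 96500 = 0.01053 mol.
2 electrons are transferred per H₂ molecule, so n(H₂) = 0.01053 / 2 = 0.005264 mol.
V = nRT/P = (0.005264 × 8.314 × 269) / (106 × 10³ Pa) = 1.11 × 10⁻⁴ m³ = 0.111 L.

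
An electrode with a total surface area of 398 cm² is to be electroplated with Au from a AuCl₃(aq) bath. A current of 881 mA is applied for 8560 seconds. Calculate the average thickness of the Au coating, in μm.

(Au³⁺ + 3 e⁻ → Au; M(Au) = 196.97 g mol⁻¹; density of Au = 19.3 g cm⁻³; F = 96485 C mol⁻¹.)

6.68 μm

Q = I·t = 0.8810 × 8560.0 = 7541 C; n(e⁻) = 0.07816 mol.
n(Au) = n(e⁻)/3 = 0.02605 mol, so m = 0.02605 × 196.97 = 5.132 g.
Volume = m/ρ = 5.132 / 19.3 = 0.2659 cm³.
Thickness = V/A = 0.2659 / 398 = 6.68 × 10⁻⁴ cm = 6.68 μm.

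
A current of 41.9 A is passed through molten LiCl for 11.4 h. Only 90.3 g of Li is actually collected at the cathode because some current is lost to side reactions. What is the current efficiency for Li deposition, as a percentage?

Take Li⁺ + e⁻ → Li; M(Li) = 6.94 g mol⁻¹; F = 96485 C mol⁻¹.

73.0 %

Q = I·t = 41.90 × 41040 = 1720000 C; n(e⁻) = 1720000/96485 = 17.82 mol.
Theoretical n(Li) = n(e⁻)/1 = 17.82 mol, i.e. m_theo = 17.82 × 6.94 = 123.7 g.
Efficiency = m_actual / m_theo = 90.3 / 123.7 = 73.0 %.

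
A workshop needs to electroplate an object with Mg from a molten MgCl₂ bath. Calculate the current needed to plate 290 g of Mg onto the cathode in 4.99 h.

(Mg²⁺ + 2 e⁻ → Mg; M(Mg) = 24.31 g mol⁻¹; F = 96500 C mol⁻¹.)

n(Mg) = 290 / 24.31 = 11.93 mol.
n(e⁻) = 2 × 11.93 = 23.86 mol.
Q = n(e⁻)·F = 23.86 × 96500 = 2302000 C.
I = Q/t = 2302000 / 17964 s = 128 A.

128 A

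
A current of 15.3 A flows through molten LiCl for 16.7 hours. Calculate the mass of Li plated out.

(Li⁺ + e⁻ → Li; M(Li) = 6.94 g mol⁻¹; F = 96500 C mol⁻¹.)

66.2 g

Q = I·t = 15.30 A × 60120 s = 919800 C.
n(e⁻) = Q/F = 919800 / 96500 = 9.532 mol.
Li⁺ + e⁻ → Li, so n(Li) = n(e⁻)/1 = 9.532 mol.
m = n·M = 9.532 × 6.94 = 66.2 g.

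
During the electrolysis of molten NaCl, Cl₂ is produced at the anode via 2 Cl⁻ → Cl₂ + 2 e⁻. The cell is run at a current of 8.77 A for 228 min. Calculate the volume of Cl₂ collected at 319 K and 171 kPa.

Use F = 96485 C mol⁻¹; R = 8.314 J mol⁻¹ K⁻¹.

Q = I·t = 8.770 A × 13680 s = 120000 C.
n(e⁻) = Q/F = 120000 / 96485 = 1.243 mol.
2 electrons are transferred per Cl₂ molecule, so n(Cl₂) = 1.243 / 2 = 0.6217 mol.
V = nRT/P = (0.6217 × 8.314 × 319) / (171 × 10³ Pa) = 0.00964 m³ = 9.64 L.

9.64 L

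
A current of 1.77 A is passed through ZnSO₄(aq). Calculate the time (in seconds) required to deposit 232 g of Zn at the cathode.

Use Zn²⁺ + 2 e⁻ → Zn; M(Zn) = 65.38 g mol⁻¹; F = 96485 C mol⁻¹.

n(Zn) = m/M = 232 / 65.38 = 3.548 mol.
Each Zn atom requires 2 electrons, so n(e⁻) = 2 × 3.548 = 7.097 mol.
Q = n(e⁻)·F = 7.097 × 96485 = 684800 C.
t = Q/I = 684800 / 1.770 A = 386900 s.

3.87 × 10⁵ s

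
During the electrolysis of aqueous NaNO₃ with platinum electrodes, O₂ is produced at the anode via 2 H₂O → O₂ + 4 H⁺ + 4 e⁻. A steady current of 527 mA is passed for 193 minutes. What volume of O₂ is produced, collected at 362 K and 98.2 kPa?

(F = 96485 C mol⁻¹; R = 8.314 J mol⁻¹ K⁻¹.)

0.485 L

Q = I·t = 0.5270 A × 11580 s = 6103 C.
n(e⁻) = Q/F = 6103 / 96485 = 0.06325 mol.
4 electrons are transferred per O₂ molecule, so n(O₂) = 0.06325 / 4 = 0.01581 mol.
V = nRT/P = (0.01581 × 8.314 × 362) / (98.2 × 10³ Pa) = 4.85 × 10⁻⁴ m³ = 0.485 L.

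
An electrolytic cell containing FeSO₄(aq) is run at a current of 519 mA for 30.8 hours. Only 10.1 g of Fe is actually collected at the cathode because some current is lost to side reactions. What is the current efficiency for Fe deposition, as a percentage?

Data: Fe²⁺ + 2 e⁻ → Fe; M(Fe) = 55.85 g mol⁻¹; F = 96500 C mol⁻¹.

Q = I·t = 0.5190 × 110880 = 57550 C; n(e⁻) = 57550/96500 = 0.5963 mol.
Theoretical n(Fe) = n(e⁻)/2 = 0.2982 mol, i.e. m_theo = 0.2982 × 55.85 = 16.65 g.
Efficiency = m_actual / m_theo = 10.1 / 16.65 = 60.7 %.

60.7 %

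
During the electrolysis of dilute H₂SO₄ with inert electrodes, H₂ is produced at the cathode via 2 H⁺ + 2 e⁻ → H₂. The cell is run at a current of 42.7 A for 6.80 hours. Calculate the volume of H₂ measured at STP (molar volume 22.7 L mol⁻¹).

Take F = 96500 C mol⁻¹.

Q = I·t = 42.70 A × 24480 s = 1045000 C.
n(e⁻) = Q/F = 1045000 / 96500 = 10.83 mol.
2 electrons are transferred per H₂ molecule, so n(H₂) = 10.83 / 2 = 5.416 mol.
V = n × V_m = 5.416 × 22.7 = 123 L.

123 L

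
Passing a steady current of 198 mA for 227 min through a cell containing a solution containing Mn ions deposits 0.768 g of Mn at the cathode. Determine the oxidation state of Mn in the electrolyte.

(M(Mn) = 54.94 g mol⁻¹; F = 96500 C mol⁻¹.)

Q = I·t = 0.1980 A × 13620 s = 2697 C, so n(e⁻) = 2697/96500 = 0.02795 mol.
n(Mn) deposited = 0.768 / 54.94 = 0.01398 mol.
Electrons per atom = n(e⁻)/n(Mn) = 0.02795 / 0.01398 = 2.00 ≈ 2, so the ion is Mn²⁺.

+2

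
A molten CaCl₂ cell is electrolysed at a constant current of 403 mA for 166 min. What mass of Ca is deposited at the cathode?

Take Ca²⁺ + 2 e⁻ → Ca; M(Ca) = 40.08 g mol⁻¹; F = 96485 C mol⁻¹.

0.834 g

Q = I·t = 0.4030 A × 9960.0 s = 4014 C.
n(e⁻) = Q/F = 4014 / 96485 = 0.04160 mol.
Ca²⁺ + 2 e⁻ → Ca, so n(Ca) = n(e⁻)/2 = 0.02080 mol.
m = n·M = 0.02080 × 40.08 = 0.834 g.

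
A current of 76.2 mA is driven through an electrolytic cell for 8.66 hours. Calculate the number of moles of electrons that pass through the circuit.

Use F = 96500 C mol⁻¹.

Q = I·t = 0.07620 A × 31176 s = 2376 C.
n(e⁻) = Q/F = 2376 / 96500 = 0.0246 mol.

0.0246 mol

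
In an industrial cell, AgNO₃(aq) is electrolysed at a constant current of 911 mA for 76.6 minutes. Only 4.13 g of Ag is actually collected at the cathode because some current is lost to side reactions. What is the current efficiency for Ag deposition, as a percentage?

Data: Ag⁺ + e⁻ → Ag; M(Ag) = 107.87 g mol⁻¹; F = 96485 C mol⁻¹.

88.2 %

Q = I·t = 0.9110 × 4596.0 = 4187 C; n(e⁻) = 4187/96485 = 0.04339 mol.
Theoretical n(Ag) = n(e⁻)/1 = 0.04339 mol, i.e. m_theo = 0.04339 × 107.87 = 4.681 g.
Efficiency = m_actual / m_theo = 4.13 / 4.681 = 88.2 %.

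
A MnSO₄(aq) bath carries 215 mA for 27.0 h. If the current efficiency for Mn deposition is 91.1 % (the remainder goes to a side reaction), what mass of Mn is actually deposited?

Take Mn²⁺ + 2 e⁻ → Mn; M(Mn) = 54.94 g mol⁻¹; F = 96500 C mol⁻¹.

5.42 g

Q = I·t = 0.2150 × 97200 = 20900 C.
n(e⁻) = 20900/96500 = 0.2166 mol; theoretically n(Mn) = 0.2166/2 = 0.1083 mol, m_theo = 5.949 g.
At 91.1 % efficiency, m_actual = 0.911 × 5.949 = 5.42 g.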